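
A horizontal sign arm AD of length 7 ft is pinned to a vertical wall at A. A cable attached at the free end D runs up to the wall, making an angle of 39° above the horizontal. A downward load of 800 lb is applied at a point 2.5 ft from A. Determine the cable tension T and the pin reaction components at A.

T = 454.0 lb, A_x = 352.8 lb, A_y = 514.3 lb

ΣM about A: T·sin39°·7 − 800·2.5 = 0 → T = 2000/(7·0.62932) = 454.005 ≈ 454.0 lb.
ΣF_x = 0: A_x − T·cos39° = 0 → A_x = 454.005 × 0.777146 = 352.8 lb.
ΣF_y = 0: A_y + T·sin39° − 800 = 0 → A_y = 800 − 454.005 × 0.62932 = 514.3 lb.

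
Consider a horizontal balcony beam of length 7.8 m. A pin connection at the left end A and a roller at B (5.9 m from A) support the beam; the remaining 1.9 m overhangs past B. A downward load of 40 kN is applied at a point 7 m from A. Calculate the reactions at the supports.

ΣM about A: B_y·5.9 − 40·7 = 0 → B_y = 280/5.9 = 47.4576 ≈ 47.46 kN.
ΣF_y = 0: A_y + 47.4576 − 40 = 0 → A_y = -7.458 kN.
ΣF_x = 0: no horizontal applied forces, so A_x = 0.

A_x = 0, A_y = -7.458 kN, B_y = 47.46 kN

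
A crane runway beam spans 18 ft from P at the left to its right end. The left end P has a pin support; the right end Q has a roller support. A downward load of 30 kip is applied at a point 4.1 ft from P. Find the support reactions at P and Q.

P_x = 0, P_y = 23.17 kip, Q_y = 6.833 kip

Moments about P: Q_y·18 − 30·4.1 = 0 → Q_y = 123/18 = 6.83333 ≈ 6.833 kip.
ΣF_y = 0: P_y + 6.83333 − 30 = 0 → P_y = 23.17 kip.
ΣF_x = 0: no horizontal applied forces, so P_x = 0.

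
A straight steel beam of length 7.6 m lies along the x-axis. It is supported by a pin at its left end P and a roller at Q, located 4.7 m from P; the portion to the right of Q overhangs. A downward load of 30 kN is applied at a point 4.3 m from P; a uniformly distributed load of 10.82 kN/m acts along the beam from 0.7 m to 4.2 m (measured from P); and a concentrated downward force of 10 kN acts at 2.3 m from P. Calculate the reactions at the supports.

Resultant of the distributed load: 10.82 × 3.5 = 37.87 kN at 2.45 m from P.
ΣM about P: Q_y·4.7 − 30·4.3 − (10.82·3.5)·2.45 − 10·2.3 = 0 → Q_y = 244.7815/4.7 = 52.0812 ≈ 52.08 kN.
ΣF_y = 0: P_y + 52.0812 − 30 − 10.82·3.5 − 10 = 0 → P_y = 25.79 kN.
ΣF_x = 0: no horizontal applied forces, so P_x = 0.

P_x = 0, P_y = 25.79 kN, Q_y = 52.08 kN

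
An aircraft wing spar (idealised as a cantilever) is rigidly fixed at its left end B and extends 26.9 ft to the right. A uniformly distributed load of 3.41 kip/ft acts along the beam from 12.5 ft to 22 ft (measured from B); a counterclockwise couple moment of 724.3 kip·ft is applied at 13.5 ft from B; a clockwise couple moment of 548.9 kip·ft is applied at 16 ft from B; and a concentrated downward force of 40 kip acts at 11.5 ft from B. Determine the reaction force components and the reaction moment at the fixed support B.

Resultant of the distributed load: 3.41 × 9.5 = 32.395 kip at 17.25 ft from B.
ΣF_x = 0: B_x = 0.
ΣF_y = 0: B_y − 3.41·9.5 − 40 = 0 → B_y = 72.40 kip.
ΣM about B: M_B − (3.41·9.5)·17.25 + 724.3 − 548.9 − 40·11.5 = 0 → M_B = 843.4 kip·ft.

B_x = 0, B_y = 72.40 kip, M_B = 843.4 kip·ft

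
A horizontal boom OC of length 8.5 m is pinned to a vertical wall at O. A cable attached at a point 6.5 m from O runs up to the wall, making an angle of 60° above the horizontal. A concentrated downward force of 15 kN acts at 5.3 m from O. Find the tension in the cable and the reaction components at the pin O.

ΣM about O: T·sin60°·6.5 − 15·5.3 = 0 → T = 79.5/(6.5·0.866025) = 14.1229 ≈ 14.12 kN.
ΣF_x = 0: O_x − T·cos60° = 0 → O_x = 14.1229 × 0.5 = 7.061 kN.
ΣF_y = 0: O_y + T·sin60° − 15 = 0 → O_y = 15 − 14.1229 × 0.866025 = 2.769 kN.

T = 14.12 kN, O_x = 7.061 kN, O_y = 2.769 kN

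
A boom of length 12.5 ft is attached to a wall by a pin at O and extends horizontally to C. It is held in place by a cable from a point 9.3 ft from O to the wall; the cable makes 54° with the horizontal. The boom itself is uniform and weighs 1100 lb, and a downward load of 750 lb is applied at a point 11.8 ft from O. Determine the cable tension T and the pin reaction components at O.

ΣM about O: T·sin54°·9.3 − 1100·6.25 − 750·11.8 = 0 → T = 15725/(9.3·0.809017) = 2090.02 ≈ 2090 lb.
ΣF_x = 0: O_x − T·cos54° = 0 → O_x = 2090.02 × 0.587785 = 1228 lb.
ΣF_y = 0: O_y + T·sin54° − 1100 − 750 = 0 → O_y = 1850 − 2090.02 × 0.809017 = 159.1 lb.

T = 2090 lb, O_x = 1228 lb, O_y = 159.1 lb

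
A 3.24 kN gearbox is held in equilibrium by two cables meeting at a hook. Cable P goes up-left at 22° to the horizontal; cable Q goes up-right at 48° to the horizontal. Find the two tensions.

T_P = 2.307 kN, T_Q = 3.197 kN

ΣF_x = 0: −T_P·cos22° + T_Q·cos48° = 0 → T_Q = 1.38565·T_P.
ΣF_y = 0: T_P·sin22° + T_Q·sin48° = 3.24.
Substitute: T_P·(0.374607 + 1.38565·0.743145) = 3.24 → T_P = 2.30712 ≈ 2.307 kN.
Then T_Q = 1.38565 × 2.30712 = 3.197 kN.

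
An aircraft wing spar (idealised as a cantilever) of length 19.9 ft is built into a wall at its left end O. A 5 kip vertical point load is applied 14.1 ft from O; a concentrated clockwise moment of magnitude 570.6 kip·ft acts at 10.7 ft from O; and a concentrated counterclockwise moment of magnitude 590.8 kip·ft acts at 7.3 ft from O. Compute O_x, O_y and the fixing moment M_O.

O_x = 0, O_y = 5.000 kip, M_O = 50.30 kip·ft

ΣF_x = 0: O_x = 0.
ΣF_y = 0: O_y − 5 = 0 → O_y = 5.000 kip.
ΣM about O: M_O − 5·14.1 − 570.6 + 590.8 = 0 → M_O = 50.30 kip·ft.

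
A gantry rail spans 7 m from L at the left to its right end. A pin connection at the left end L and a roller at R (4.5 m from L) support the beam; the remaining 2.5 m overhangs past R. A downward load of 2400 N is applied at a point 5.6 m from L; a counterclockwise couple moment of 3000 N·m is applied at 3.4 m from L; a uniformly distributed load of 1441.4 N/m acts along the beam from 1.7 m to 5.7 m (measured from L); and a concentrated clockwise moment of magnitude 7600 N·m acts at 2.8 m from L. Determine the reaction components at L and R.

L_x = 0, L_y = -583.9 N, R_y = 8749 N

Resultant of the distributed load: 1441.4 × 4 = 5765.6 N at 3.7 m from L.
Taking moments about L: R_y·4.5 − 2400·5.6 + 3000 − (1441.4·4)·3.7 − 7600 = 0 → R_y = 39372.72/4.5 = 8749.49 ≈ 8749 N.
ΣF_y = 0: L_y + 8749.49 − 2400 − 1441.4·4 = 0 → L_y = -583.9 N.
ΣF_x = 0: no horizontal applied forces, so L_x = 0.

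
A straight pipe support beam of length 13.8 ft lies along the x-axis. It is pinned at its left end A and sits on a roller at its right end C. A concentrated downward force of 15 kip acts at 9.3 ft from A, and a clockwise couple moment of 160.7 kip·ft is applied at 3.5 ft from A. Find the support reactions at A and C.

ΣM about A: C_y·13.8 − 15·9.3 − 160.7 = 0 → C_y = 300.2/13.8 = 21.7536 ≈ 21.75 kip.
ΣF_y = 0: A_y + 21.7536 − 15 = 0 → A_y = -6.754 kip.
ΣF_x = 0: no horizontal applied forces, so A_x = 0.

A_x = 0, A_y = -6.754 kip, C_y = 21.75 kip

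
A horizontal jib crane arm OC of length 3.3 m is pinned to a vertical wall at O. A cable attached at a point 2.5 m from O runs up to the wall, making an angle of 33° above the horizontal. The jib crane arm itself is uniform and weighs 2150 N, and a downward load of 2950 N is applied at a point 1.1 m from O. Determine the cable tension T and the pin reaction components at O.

ΣM about O: T·sin33°·2.5 − 2150·1.65 − 2950·1.1 = 0 → T = 6792.5/(2.5·0.544639) = 4988.63 ≈ 4989 N.
ΣF_x = 0: O_x − T·cos33° = 0 → O_x = 4988.63 × 0.838671 = 4184 N.
ΣF_y = 0: O_y + T·sin33° − 2150 − 2950 = 0 → O_y = 5100 − 4988.63 × 0.544639 = 2383 N.

T = 4989 N, O_x = 4184 N, O_y = 2383 N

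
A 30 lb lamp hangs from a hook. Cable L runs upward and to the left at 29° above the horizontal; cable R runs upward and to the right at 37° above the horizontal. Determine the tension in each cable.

ΣF_x = 0: −T_L·cos29° + T_R·cos37° = 0 → T_R = 1.09514·T_L.
ΣF_y = 0: T_L·sin29° + T_R·sin37° = 30.
Substitute: T_L·(0.48481 + 1.09514·0.601815) = 30 → T_L = 26.2265 ≈ 26.23 lb.
Then T_R = 1.09514 × 26.2265 = 28.72 lb.

T_L = 26.23 lb, T_R = 28.72 lb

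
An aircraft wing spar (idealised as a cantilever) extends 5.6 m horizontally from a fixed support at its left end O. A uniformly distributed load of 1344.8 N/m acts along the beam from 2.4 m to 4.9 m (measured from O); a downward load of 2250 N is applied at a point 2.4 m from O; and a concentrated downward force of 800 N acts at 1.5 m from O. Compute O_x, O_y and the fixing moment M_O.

Resultant of the distributed load: 1344.8 × 2.5 = 3362 N at 3.65 m from O.
ΣF_x = 0: O_x = 0.
ΣF_y = 0: O_y − 1344.8·2.5 − 2250 − 800 = 0 → O_y = 6412 N.
ΣM about O: M_O − (1344.8·2.5)·3.65 − 2250·2.4 − 800·1.5 = 0 → M_O = 18870 N·m.

O_x = 0, O_y = 6412 N, M_O = 18870 N·m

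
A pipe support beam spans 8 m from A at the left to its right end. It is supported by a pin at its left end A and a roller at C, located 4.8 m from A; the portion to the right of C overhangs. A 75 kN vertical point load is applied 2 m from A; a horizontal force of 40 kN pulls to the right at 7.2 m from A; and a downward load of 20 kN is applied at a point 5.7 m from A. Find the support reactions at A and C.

A_x = -40.00 kN, A_y = 40.00 kN, C_y = 55.00 kN

ΣM about A: C_y·4.8 − 75·2 − 20·5.7 = 0 → C_y = 264/4.8 = 55.00 kN.
ΣF_y = 0: A_y + 55 − 75 − 20 = 0 → A_y = 40.00 kN.
ΣF_x = 0: A_x + 40 = 0 → A_x = -40.00 kN.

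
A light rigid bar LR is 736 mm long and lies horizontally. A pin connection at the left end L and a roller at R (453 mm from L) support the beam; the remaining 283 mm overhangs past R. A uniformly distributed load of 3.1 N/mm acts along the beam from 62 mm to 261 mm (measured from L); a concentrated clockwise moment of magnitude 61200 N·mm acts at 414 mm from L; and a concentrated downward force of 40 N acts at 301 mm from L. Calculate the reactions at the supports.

Resultant of the distributed load: 3.1 × 199 = 616.9 N at 161.5 mm from L.
ΣM about L: R_y·453 − (3.1·199)·161.5 − 61200 − 40·301 = 0 → R_y = 172869.35/453 = 381.61 ≈ 381.6 N.
ΣF_y = 0: L_y + 381.61 − 3.1·199 − 40 = 0 → L_y = 275.3 N.
ΣF_x = 0: no horizontal applied forces, so L_x = 0.

L_x = 0, L_y = 275.3 N, R_y = 381.6 N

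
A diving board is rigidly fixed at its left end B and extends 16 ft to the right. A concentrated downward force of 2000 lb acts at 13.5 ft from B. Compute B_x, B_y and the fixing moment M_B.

ΣF_x = 0: B_x = 0.
ΣF_y = 0: B_y − 2000 = 0 → B_y = 2000 lb.
ΣM about B: M_B − 2000·13.5 = 0 → M_B = 27000 lb·ft.

B_x = 0, B_y = 2000 lb, M_B = 27000 lb·ft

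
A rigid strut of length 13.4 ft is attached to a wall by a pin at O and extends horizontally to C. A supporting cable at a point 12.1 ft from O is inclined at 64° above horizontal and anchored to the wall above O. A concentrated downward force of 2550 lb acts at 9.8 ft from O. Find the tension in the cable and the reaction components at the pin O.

T = 2298 lb, O_x = 1007 lb, O_y = 484.7 lb

ΣM about O: T·sin64°·12.1 − 2550·9.8 = 0 → T = 24990/(12.1·0.898794) = 2297.84 ≈ 2298 lb.
ΣF_x = 0: O_x − T·cos64° = 0 → O_x = 2297.84 × 0.438371 = 1007 lb.
ΣF_y = 0: O_y + T·sin64° − 2550 = 0 → O_y = 2550 − 2297.84 × 0.898794 = 484.7 lb.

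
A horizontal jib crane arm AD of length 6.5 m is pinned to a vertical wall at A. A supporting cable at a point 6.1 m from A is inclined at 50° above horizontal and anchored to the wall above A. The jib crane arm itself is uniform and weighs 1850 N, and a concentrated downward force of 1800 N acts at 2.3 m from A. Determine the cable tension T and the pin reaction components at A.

T = 2173 N, A_x = 1397 N, A_y = 1986 N

ΣM about A: T·sin50°·6.1 − 1850·3.25 − 1800·2.3 = 0 → T = 10152.5/(6.1·0.766044) = 2172.65 ≈ 2173 N.
ΣF_x = 0: A_x − T·cos50° = 0 → A_x = 2172.65 × 0.642788 = 1397 N.
ΣF_y = 0: A_y + T·sin50° − 1850 − 1800 = 0 → A_y = 3650 − 2172.65 × 0.766044 = 1986 N.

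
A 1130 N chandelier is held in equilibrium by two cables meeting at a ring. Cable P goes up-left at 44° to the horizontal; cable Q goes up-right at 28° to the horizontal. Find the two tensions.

T_P = 1049 N, T_Q = 854.7 N

ΣF_x = 0: −T_P·cos44° + T_Q·cos28° = 0 → T_Q = 0.814703·T_P.
ΣF_y = 0: T_P·sin44° + T_Q·sin28° = 1130.
Substitute: T_P·(0.694658 + 0.814703·0.469472) = 1130 → T_P = 1049.08 ≈ 1049 N.
Then T_Q = 0.814703 × 1049.08 = 854.7 N.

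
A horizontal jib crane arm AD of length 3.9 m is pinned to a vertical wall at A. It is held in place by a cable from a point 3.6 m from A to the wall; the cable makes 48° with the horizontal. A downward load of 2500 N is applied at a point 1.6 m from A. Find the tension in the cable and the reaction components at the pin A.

ΣM about A: T·sin48°·3.6 − 2500·1.6 = 0 → T = 4000/(3.6·0.743145) = 1495.15 ≈ 1495 N.
ΣF_x = 0: A_x − T·cos48° = 0 → A_x = 1495.15 × 0.669131 = 1000 N.
ΣF_y = 0: A_y + T·sin48° − 2500 = 0 → A_y = 2500 − 1495.15 × 0.743145 = 1389 N.

T = 1495 N, A_x = 1000 N, A_y = 1389 N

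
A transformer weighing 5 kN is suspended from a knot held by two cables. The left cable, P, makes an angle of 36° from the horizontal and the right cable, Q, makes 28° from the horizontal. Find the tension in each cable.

T_P = 4.912 kN, T_Q = 4.501 kN

ΣF_x = 0: −T_P·cos36° + T_Q·cos28° = 0 → T_Q = 0.916268·T_P.
ΣF_y = 0: T_P·sin36° + T_Q·sin28° = 5.
Substitute: T_P·(0.587785 + 0.916268·0.469472) = 5 → T_P = 4.91185 ≈ 4.912 kN.
Then T_Q = 0.916268 × 4.91185 = 4.501 kN.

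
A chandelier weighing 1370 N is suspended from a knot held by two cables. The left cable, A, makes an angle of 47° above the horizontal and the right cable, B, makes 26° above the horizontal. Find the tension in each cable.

ΣF_x = 0: −T_A·cos47° + T_B·cos26° = 0 → T_B = 0.758793·T_A.
ΣF_y = 0: T_A·sin47° + T_B·sin26° = 1370.
Substitute: T_A·(0.731354 + 0.758793·0.438371) = 1370 → T_A = 1287.61 ≈ 1288 N.
Then T_B = 0.758793 × 1287.61 = 977.0 N.

T_A = 1288 N, T_B = 977.0 N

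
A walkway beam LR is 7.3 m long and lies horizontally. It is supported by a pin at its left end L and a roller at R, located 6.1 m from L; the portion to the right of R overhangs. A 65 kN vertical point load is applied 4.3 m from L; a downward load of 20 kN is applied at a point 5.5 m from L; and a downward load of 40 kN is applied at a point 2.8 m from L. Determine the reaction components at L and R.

L_x = 0, L_y = 42.79 kN, R_y = 82.21 kN

Taking moments about L: R_y·6.1 − 65·4.3 − 20·5.5 − 40·2.8 = 0 → R_y = 501.5/6.1 = 82.2131 ≈ 82.21 kN.
ΣF_y = 0: L_y + 82.2131 − 65 − 20 − 40 = 0 → L_y = 42.79 kN.
ΣF_x = 0: no horizontal applied forces, so L_x = 0.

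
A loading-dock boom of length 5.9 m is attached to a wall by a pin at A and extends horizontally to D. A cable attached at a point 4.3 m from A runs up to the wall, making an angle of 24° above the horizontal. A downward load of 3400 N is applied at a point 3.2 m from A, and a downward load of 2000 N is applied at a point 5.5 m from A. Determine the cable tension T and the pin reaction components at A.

T = 12510 N, A_x = 11430 N, A_y = 311.6 N

ΣM about A: T·sin24°·4.3 − 3400·3.2 − 2000·5.5 = 0 → T = 21880/(4.3·0.406737) = 12510.2 ≈ 12510 N.
ΣF_x = 0: A_x − T·cos24° = 0 → A_x = 12510.2 × 0.913545 = 11430 N.
ΣF_y = 0: A_y + T·sin24° − 3400 − 2000 = 0 → A_y = 5400 − 12510.2 × 0.406737 = 311.6 N.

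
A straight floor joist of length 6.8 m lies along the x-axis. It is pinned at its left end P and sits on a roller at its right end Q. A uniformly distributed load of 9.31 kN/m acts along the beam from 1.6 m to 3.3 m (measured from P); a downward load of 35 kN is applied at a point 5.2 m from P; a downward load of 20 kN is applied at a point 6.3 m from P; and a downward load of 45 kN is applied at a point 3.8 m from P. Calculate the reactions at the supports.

Resultant of the distributed load: 9.31 × 1.7 = 15.827 kN at 2.45 m from P.
Moments about P: Q_y·6.8 − (9.31·1.7)·2.45 − 35·5.2 − 20·6.3 − 45·3.8 = 0 → Q_y = 517.77615/6.8 = 76.1436 ≈ 76.14 kN.
ΣF_y = 0: P_y + 76.1436 − 9.31·1.7 − 35 − 20 − 45 = 0 → P_y = 39.68 kN.
ΣF_x = 0: no horizontal applied forces, so P_x = 0.

P_x = 0, P_y = 39.68 kN, Q_y = 76.14 kN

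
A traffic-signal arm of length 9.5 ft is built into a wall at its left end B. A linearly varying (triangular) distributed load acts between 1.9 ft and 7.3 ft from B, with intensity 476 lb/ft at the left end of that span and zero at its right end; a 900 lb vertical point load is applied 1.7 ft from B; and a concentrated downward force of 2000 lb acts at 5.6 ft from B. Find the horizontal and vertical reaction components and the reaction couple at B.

Resultant of the triangular load: ½ × 476 × 5.4 = 1285.2 lb, acting at 3.7 ft from B (one-third of the span from the peak).
ΣF_x = 0: B_x = 0.
ΣF_y = 0: B_y − ½·476·5.4 − 900 − 2000 = 0 → B_y = 4185 lb.
ΣM about B: M_B − (½·476·5.4)·3.7 − 900·1.7 − 2000·5.6 = 0 → M_B = 17490 lb·ft.

B_x = 0, B_y = 4185 lb, M_B = 17490 lb·ft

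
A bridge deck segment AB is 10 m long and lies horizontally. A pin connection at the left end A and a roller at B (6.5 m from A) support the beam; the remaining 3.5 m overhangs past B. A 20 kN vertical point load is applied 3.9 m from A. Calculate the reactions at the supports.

ΣM about A: B_y·6.5 − 20·3.9 = 0 → B_y = 78/6.5 = 12.00 kN.
ΣF_y = 0: A_y + 12 − 20 = 0 → A_y = 8.000 kN.
ΣF_x = 0: no horizontal applied forces, so A_x = 0.

A_x = 0, A_y = 8.000 kN, B_y = 12.00 kN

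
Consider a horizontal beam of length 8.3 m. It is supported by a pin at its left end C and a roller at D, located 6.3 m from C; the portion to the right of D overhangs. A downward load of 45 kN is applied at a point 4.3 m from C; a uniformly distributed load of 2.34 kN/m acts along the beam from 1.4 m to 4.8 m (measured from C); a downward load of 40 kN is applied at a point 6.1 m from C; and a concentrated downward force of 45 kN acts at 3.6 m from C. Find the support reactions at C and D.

C_x = 0, C_y = 38.88 kN, D_y = 99.07 kN

Resultant of the distributed load: 2.34 × 3.4 = 7.956 kN at 3.1 m from C.
Moments about C: D_y·6.3 − 45·4.3 − (2.34·3.4)·3.1 − 40·6.1 − 45·3.6 = 0 → D_y = 624.1636/6.3 = 99.0736 ≈ 99.07 kN.
ΣF_y = 0: C_y + 99.0736 − 45 − 2.34·3.4 − 40 − 45 = 0 → C_y = 38.88 kN.
ΣF_x = 0: no horizontal applied forces, so C_x = 0.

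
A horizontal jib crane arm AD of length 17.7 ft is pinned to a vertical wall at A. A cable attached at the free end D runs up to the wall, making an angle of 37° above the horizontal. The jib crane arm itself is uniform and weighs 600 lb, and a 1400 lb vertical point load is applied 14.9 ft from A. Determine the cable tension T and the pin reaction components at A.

T = 2457 lb, A_x = 1962 lb, A_y = 521.5 lb

ΣM about A: T·sin37°·17.7 − 600·8.85 − 1400·14.9 = 0 → T = 26170/(17.7·0.601815) = 2456.79 ≈ 2457 lb.
ΣF_x = 0: A_x − T·cos37° = 0 → A_x = 2456.79 × 0.798636 = 1962 lb.
ΣF_y = 0: A_y + T·sin37° − 600 − 1400 = 0 → A_y = 2000 − 2456.79 × 0.601815 = 521.5 lb.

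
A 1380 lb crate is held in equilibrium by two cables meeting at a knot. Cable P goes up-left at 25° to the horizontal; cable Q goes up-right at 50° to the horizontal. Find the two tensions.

T_P = 918.3 lb, T_Q = 1295 lb

ΣF_x = 0: −T_P·cos25° + T_Q·cos50° = 0 → T_Q = 1.40996·T_P.
ΣF_y = 0: T_P·sin25° + T_Q·sin50° = 1380.
Substitute: T_P·(0.422618 + 1.40996·0.766044) = 1380 → T_P = 918.341 ≈ 918.3 lb.
Then T_Q = 1.40996 × 918.341 = 1295 lb.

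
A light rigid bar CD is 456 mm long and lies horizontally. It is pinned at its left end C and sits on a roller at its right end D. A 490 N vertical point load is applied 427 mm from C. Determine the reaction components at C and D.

C_x = 0, C_y = 31.16 N, D_y = 458.8 N

Taking moments about C: D_y·456 − 490·427 = 0 → D_y = 209230/456 = 458.838 ≈ 458.8 N.
ΣF_y = 0: C_y + 458.838 − 490 = 0 → C_y = 31.16 N.
ΣF_x = 0: no horizontal applied forces, so C_x = 0.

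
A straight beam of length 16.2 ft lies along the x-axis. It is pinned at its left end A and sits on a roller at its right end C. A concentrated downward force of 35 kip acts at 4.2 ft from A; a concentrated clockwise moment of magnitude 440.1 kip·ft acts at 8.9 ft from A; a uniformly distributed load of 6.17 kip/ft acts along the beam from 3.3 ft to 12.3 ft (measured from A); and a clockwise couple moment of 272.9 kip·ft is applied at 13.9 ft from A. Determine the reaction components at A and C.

Resultant of the distributed load: 6.17 × 9 = 55.53 kip at 7.8 ft from A.
ΣM about A: C_y·16.2 − 35·4.2 − 440.1 − (6.17·9)·7.8 − 272.9 = 0 → C_y = 1293.134/16.2 = 79.8231 ≈ 79.82 kip.
ΣF_y = 0: A_y + 79.8231 − 35 − 6.17·9 = 0 → A_y = 10.71 kip.
ΣF_x = 0: no horizontal applied forces, so A_x = 0.

A_x = 0, A_y = 10.71 kip, C_y = 79.82 kip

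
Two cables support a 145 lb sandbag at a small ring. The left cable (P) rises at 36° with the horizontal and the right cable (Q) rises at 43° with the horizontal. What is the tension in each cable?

ΣF_x = 0: −T_P·cos36° + T_Q·cos43° = 0 → T_Q = 1.10619·T_P.
ΣF_y = 0: T_P·sin36° + T_Q·sin43° = 145.
Substitute: T_P·(0.587785 + 1.10619·0.681998) = 145 → T_P = 108.031 ≈ 108.0 lb.
Then T_Q = 1.10619 × 108.031 = 119.5 lb.

T_P = 108.0 lb, T_Q = 119.5 lb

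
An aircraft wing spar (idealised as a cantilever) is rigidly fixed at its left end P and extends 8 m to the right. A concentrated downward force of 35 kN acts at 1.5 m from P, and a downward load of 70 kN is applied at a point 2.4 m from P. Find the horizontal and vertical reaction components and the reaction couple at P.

P_x = 0, P_y = 105.0 kN, M_P = 220.5 kN·m

ΣF_x = 0: P_x = 0.
ΣF_y = 0: P_y − 35 − 70 = 0 → P_y = 105.0 kN.
ΣM about P: M_P − 35·1.5 − 70·2.4 = 0 → M_P = 220.5 kN·m.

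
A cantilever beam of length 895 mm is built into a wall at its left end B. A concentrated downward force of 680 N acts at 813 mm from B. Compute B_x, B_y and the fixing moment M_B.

ΣF_x = 0: B_x = 0.
ΣF_y = 0: B_y − 680 = 0 → B_y = 680.0 N.
ΣM about B: M_B − 680·813 = 0 → M_B = 552800 N·mm.

B_x = 0, B_y = 680.0 N, M_B = 552800 N·mm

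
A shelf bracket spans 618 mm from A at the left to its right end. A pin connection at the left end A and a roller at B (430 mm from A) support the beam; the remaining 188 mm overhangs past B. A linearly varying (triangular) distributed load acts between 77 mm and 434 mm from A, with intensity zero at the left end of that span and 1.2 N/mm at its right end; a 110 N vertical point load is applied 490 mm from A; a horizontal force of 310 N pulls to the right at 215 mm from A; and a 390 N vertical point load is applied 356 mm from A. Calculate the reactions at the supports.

Resultant of the triangular load: ½ × 1.2 × 357 = 214.2 N, acting at 315 mm from A (one-third of the span from the peak).
ΣM about A: B_y·430 − (½·1.2·357)·315 − 110·490 − 390·356 = 0 → B_y = 260213/430 = 605.147 ≈ 605.1 N.
ΣF_y = 0: A_y + 605.147 − ½·1.2·357 − 110 − 390 = 0 → A_y = 109.1 N.
ΣF_x = 0: A_x + 310 = 0 → A_x = -310.0 N.

A_x = -310.0 N, A_y = 109.1 N, B_y = 605.1 N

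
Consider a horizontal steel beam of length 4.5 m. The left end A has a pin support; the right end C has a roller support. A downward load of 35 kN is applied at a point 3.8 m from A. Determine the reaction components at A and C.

A_x = 0, A_y = 5.444 kN, C_y = 29.56 kN

Moments about A: C_y·4.5 − 35·3.8 = 0 → C_y = 133/4.5 = 29.5556 ≈ 29.56 kN.
ΣF_y = 0: A_y + 29.5556 − 35 = 0 → A_y = 5.444 kN.
ΣF_x = 0: no horizontal applied forces, so A_x = 0.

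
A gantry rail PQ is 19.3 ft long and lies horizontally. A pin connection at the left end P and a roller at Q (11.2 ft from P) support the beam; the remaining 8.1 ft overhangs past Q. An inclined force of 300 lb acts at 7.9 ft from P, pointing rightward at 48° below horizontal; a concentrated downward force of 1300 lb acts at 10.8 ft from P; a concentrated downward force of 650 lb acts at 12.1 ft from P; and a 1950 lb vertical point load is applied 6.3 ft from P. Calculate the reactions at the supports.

Taking moments about P: Q_y·11.2 − 300·sin48°·7.9 − 1300·10.8 − 650·12.1 − 1950·6.3 = 0 → Q_y = 35951.3/11.2 = 3209.94 ≈ 3210 lb.
ΣF_y = 0: P_y + 3209.94 − 300·sin48° − 1300 − 650 − 1950 = 0 → P_y = 913.0 lb.
ΣF_x = 0: P_x + 300·cos48° = 0 → P_x = -200.7 lb.

P_x = -200.7 lb, P_y = 913.0 lb, Q_y = 3210 lb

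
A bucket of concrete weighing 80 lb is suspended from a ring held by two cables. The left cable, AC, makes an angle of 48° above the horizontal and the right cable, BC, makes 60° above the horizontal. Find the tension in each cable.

T_AC = 42.06 lb, T_BC = 56.29 lb

ΣF_x = 0: −T_AC·cos48° + T_BC·cos60° = 0 → T_BC = 1.33826·T_AC.
ΣF_y = 0: T_AC·sin48° + T_BC·sin60° = 80.
Substitute: T_AC·(0.743145 + 1.33826·0.866025) = 80 → T_AC = 42.0585 ≈ 42.06 lb.
Then T_BC = 1.33826 × 42.0585 = 56.29 lb.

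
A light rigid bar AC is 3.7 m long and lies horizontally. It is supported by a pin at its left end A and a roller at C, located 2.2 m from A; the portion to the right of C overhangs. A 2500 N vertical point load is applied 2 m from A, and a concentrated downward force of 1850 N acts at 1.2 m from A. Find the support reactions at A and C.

A_x = 0, A_y = 1068 N, C_y = 3282 N

Taking moments about A: C_y·2.2 − 2500·2 − 1850·1.2 = 0 → C_y = 7220/2.2 = 3281.82 ≈ 3282 N.
ΣF_y = 0: A_y + 3281.82 − 2500 − 1850 = 0 → A_y = 1068 N.
ΣF_x = 0: no horizontal applied forces, so A_x = 0.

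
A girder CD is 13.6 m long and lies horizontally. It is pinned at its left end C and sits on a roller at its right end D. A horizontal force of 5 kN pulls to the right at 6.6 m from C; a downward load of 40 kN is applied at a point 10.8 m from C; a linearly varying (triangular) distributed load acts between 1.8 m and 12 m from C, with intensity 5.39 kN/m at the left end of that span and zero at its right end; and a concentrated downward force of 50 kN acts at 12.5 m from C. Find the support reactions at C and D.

Resultant of the triangular load: ½ × 5.39 × 10.2 = 27.489 kN, acting at 5.2 m from C (one-third of the span from the peak).
ΣM about C: D_y·13.6 − 40·10.8 − (½·5.39·10.2)·5.2 − 50·12.5 = 0 → D_y = 1199.9428/13.6 = 88.2311 ≈ 88.23 kN.
ΣF_y = 0: C_y + 88.2311 − 40 − ½·5.39·10.2 − 50 = 0 → C_y = 29.26 kN.
ΣF_x = 0: C_x + 5 = 0 → C_x = -5.000 kN.

C_x = -5.000 kN, C_y = 29.26 kN, D_y = 88.23 kN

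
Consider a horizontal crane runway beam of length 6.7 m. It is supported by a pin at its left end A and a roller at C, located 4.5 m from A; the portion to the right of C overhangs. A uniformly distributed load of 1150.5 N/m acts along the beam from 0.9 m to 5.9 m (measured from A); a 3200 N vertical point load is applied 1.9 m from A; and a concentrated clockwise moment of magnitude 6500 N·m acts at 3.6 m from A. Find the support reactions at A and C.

A_x = 0, A_y = 1811 N, C_y = 7142 N

Resultant of the distributed load: 1150.5 × 5 = 5752.5 N at 3.4 m from A.
Moments about A: C_y·4.5 − (1150.5·5)·3.4 − 3200·1.9 − 6500 = 0 → C_y = 32138.5/4.5 = 7141.89 ≈ 7142 N.
ΣF_y = 0: A_y + 7141.89 − 1150.5·5 − 3200 = 0 → A_y = 1811 N.
ΣF_x = 0: no horizontal applied forces, so A_x = 0.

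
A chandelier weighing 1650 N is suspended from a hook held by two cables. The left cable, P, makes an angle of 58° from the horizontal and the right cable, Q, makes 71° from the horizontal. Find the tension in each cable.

T_P = 691.2 N, T_Q = 1125 N

ΣF_x = 0: −T_P·cos58° + T_Q·cos71° = 0 → T_Q = 1.62768·T_P.
ΣF_y = 0: T_P·sin58° + T_Q·sin71° = 1650.
Substitute: T_P·(0.848048 + 1.62768·0.945519) = 1650 → T_P = 691.23 ≈ 691.2 N.
Then T_Q = 1.62768 × 691.23 = 1125 N.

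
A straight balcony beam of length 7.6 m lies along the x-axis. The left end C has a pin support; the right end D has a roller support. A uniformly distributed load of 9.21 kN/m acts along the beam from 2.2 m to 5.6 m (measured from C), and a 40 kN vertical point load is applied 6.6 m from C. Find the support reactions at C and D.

Resultant of the distributed load: 9.21 × 3.4 = 31.314 kN at 3.9 m from C.
ΣM about C: D_y·7.6 − (9.21·3.4)·3.9 − 40·6.6 = 0 → D_y = 386.1246/7.6 = 50.8059 ≈ 50.81 kN.
ΣF_y = 0: C_y + 50.8059 − 9.21·3.4 − 40 = 0 → C_y = 20.51 kN.
ΣF_x = 0: no horizontal applied forces, so C_x = 0.

C_x = 0, C_y = 20.51 kN, D_y = 50.81 kN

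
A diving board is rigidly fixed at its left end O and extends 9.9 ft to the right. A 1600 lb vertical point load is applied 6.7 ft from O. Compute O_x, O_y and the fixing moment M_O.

ΣF_x = 0: O_x = 0.
ΣF_y = 0: O_y − 1600 = 0 → O_y = 1600 lb.
ΣM about O: M_O − 1600·6.7 = 0 → M_O = 10720 lb·ft.

O_x = 0, O_y = 1600 lb, M_O = 10720 lb·ft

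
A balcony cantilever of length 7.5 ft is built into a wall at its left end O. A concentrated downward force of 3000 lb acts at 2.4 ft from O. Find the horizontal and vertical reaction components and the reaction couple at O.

ΣF_x = 0: O_x = 0.
ΣF_y = 0: O_y − 3000 = 0 → O_y = 3000 lb.
ΣM about O: M_O − 3000·2.4 = 0 → M_O = 7200 lb·ft.

O_x = 0, O_y = 3000 lb, M_O = 7200 lb·ft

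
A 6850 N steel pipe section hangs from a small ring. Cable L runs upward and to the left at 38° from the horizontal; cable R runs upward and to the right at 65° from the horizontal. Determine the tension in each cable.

T_L = 2971 N, T_R = 5540 N

ΣF_x = 0: −T_L·cos38° + T_R·cos65° = 0 → T_R = 1.86459·T_L.
ΣF_y = 0: T_L·sin38° + T_R·sin65° = 6850.
Substitute: T_L·(0.615661 + 1.86459·0.906308) = 6850 → T_L = 2971.09 ≈ 2971 N.
Then T_R = 1.86459 × 2971.09 = 5540 N.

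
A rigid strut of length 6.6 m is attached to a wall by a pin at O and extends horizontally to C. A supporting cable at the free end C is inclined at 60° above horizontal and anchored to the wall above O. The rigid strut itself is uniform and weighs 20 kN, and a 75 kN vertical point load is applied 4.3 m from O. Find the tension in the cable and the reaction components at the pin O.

ΣM about O: T·sin60°·6.6 − 20·3.3 − 75·4.3 = 0 → T = 388.5/(6.6·0.866025) = 67.9699 ≈ 67.97 kN.
ΣF_x = 0: O_x − T·cos60° = 0 → O_x = 67.9699 × 0.5 = 33.98 kN.
ΣF_y = 0: O_y + T·sin60° − 20 − 75 = 0 → O_y = 95 − 67.9699 × 0.866025 = 36.14 kN.

T = 67.97 kN, O_x = 33.98 kN, O_y = 36.14 kN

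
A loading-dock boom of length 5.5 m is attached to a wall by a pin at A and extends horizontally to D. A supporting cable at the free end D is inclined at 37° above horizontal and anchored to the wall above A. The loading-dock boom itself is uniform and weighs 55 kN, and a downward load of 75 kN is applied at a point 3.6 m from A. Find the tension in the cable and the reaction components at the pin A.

T = 127.3 kN, A_x = 101.6 kN, A_y = 53.41 kN

ΣM about A: T·sin37°·5.5 − 55·2.75 − 75·3.6 = 0 → T = 421.25/(5.5·0.601815) = 127.267 ≈ 127.3 kN.
ΣF_x = 0: A_x − T·cos37° = 0 → A_x = 127.267 × 0.798636 = 101.6 kN.
ΣF_y = 0: A_y + T·sin37° − 55 − 75 = 0 → A_y = 130 − 127.267 × 0.601815 = 53.41 kN.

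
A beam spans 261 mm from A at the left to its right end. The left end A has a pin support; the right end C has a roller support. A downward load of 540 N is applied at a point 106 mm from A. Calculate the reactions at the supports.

ΣM about A: C_y·261 − 540·106 = 0 → C_y = 57240/261 = 219.31 ≈ 219.3 N.
ΣF_y = 0: A_y + 219.31 − 540 = 0 → A_y = 320.7 N.
ΣF_x = 0: no horizontal applied forces, so A_x = 0.

A_x = 0, A_y = 320.7 N, C_y = 219.3 N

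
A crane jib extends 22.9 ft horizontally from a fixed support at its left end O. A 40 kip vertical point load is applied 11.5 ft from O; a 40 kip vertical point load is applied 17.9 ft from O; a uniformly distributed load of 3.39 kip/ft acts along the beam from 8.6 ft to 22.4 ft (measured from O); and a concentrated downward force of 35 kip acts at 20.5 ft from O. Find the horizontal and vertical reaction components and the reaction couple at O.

Resultant of the distributed load: 3.39 × 13.8 = 46.782 kip at 15.5 ft from O.
ΣF_x = 0: O_x = 0.
ΣF_y = 0: O_y − 40 − 40 − 3.39·13.8 − 35 = 0 → O_y = 161.8 kip.
ΣM about O: M_O − 40·11.5 − 40·17.9 − (3.39·13.8)·15.5 − 35·20.5 = 0 → M_O = 2619 kip·ft.

O_x = 0, O_y = 161.8 kip, M_O = 2619 kip·ft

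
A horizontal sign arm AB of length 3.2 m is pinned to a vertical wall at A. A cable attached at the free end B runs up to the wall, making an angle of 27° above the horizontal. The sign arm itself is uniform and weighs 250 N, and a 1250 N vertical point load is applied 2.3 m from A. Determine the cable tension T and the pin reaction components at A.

ΣM about A: T·sin27°·3.2 − 250·1.6 − 1250·2.3 = 0 → T = 3275/(3.2·0.45399) = 2254.32 ≈ 2254 N.
ΣF_x = 0: A_x − T·cos27° = 0 → A_x = 2254.32 × 0.891007 = 2009 N.
ΣF_y = 0: A_y + T·sin27° − 250 − 1250 = 0 → A_y = 1500 − 2254.32 × 0.45399 = 476.6 N.

T = 2254 N, A_x = 2009 N, A_y = 476.6 N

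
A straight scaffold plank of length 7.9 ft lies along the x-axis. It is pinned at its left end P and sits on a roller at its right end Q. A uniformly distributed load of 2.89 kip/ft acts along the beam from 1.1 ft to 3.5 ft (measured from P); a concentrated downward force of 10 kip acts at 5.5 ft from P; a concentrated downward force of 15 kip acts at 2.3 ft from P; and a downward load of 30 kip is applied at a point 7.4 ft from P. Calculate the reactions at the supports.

P_x = 0, P_y = 20.49 kip, Q_y = 41.45 kip

Resultant of the distributed load: 2.89 × 2.4 = 6.936 kip at 2.3 ft from P.
Moments about P: Q_y·7.9 − (2.89·2.4)·2.3 − 10·5.5 − 15·2.3 − 30·7.4 = 0 → Q_y = 327.4528/7.9 = 41.4497 ≈ 41.45 kip.
ΣF_y = 0: P_y + 41.4497 − 2.89·2.4 − 10 − 15 − 30 = 0 → P_y = 20.49 kip.
ΣF_x = 0: no horizontal applied forces, so P_x = 0.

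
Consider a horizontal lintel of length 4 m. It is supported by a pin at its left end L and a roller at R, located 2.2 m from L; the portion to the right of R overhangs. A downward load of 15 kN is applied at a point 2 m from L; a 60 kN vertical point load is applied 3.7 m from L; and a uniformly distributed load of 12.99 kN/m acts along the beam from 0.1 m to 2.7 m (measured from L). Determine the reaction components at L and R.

Resultant of the distributed load: 12.99 × 2.6 = 33.774 kN at 1.4 m from L.
Moments about L: R_y·2.2 − 15·2 − 60·3.7 − (12.99·2.6)·1.4 = 0 → R_y = 299.2836/2.2 = 136.038 ≈ 136.0 kN.
ΣF_y = 0: L_y + 136.038 − 15 − 60 − 12.99·2.6 = 0 → L_y = -27.26 kN.
ΣF_x = 0: no horizontal applied forces, so L_x = 0.

L_x = 0, L_y = -27.26 kN, R_y = 136.0 kN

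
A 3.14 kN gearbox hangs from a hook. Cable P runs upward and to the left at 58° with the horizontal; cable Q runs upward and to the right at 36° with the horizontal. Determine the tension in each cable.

ΣF_x = 0: −T_P·cos58° + T_Q·cos36° = 0 → T_Q = 0.655016·T_P.
ΣF_y = 0: T_P·sin58° + T_Q·sin36° = 3.14.
Substitute: T_P·(0.848048 + 0.655016·0.587785) = 3.14 → T_P = 2.54652 ≈ 2.547 kN.
Then T_Q = 0.655016 × 2.54652 = 1.668 kN.

T_P = 2.547 kN, T_Q = 1.668 kN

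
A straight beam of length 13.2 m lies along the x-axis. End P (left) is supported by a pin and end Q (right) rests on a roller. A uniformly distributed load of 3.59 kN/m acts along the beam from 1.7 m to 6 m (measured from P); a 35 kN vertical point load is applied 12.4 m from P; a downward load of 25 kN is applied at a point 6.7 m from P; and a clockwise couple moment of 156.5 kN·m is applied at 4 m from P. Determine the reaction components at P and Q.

Resultant of the distributed load: 3.59 × 4.3 = 15.437 kN at 3.85 m from P.
Taking moments about P: Q_y·13.2 − (3.59·4.3)·3.85 − 35·12.4 − 25·6.7 − 156.5 = 0 → Q_y = 817.43245/13.2 = 61.9267 ≈ 61.93 kN.
ΣF_y = 0: P_y + 61.9267 − 3.59·4.3 − 35 − 25 = 0 → P_y = 13.51 kN.
ΣF_x = 0: no horizontal applied forces, so P_x = 0.

P_x = 0, P_y = 13.51 kN, Q_y = 61.93 kN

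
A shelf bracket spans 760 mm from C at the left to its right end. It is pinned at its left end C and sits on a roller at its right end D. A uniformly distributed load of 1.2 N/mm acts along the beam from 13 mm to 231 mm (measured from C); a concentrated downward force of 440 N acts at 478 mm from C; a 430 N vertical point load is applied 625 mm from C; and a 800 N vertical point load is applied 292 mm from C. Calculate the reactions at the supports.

C_x = 0, C_y = 951.9 N, D_y = 979.7 N

Resultant of the distributed load: 1.2 × 218 = 261.6 N at 122 mm from C.
Taking moments about C: D_y·760 − (1.2·218)·122 − 440·478 − 430·625 − 800·292 = 0 → D_y = 744585.2/760 = 979.717 ≈ 979.7 N.
ΣF_y = 0: C_y + 979.717 − 1.2·218 − 440 − 430 − 800 = 0 → C_y = 951.9 N.
ΣF_x = 0: no horizontal applied forces, so C_x = 0.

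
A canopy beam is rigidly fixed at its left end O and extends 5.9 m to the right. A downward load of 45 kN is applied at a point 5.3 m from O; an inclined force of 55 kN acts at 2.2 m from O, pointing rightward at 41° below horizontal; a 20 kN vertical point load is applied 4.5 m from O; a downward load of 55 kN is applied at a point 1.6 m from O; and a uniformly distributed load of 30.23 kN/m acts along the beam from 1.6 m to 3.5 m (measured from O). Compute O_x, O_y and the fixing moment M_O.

Resultant of the distributed load: 30.23 × 1.9 = 57.437 kN at 2.55 m from O.
ΣF_x = 0: O_x + 55·cos41° = 0 → O_x = -41.51 kN.
ΣF_y = 0: O_y − 45 − 55·sin41° − 20 − 55 − 30.23·1.9 = 0 → O_y = 213.5 kN.
ΣM about O: M_O − 45·5.3 − 55·sin41°·2.2 − 20·4.5 − 55·1.6 − (30.23·1.9)·2.55 = 0 → M_O = 642.3 kN·m.

O_x = -41.51 kN, O_y = 213.5 kN, M_O = 642.3 kN·m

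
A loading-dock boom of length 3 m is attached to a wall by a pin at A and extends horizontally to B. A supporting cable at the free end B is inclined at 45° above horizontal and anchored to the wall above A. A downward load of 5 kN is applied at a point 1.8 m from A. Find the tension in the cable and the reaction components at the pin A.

T = 4.243 kN, A_x = 3.000 kN, A_y = 2.000 kN

ΣM about A: T·sin45°·3 − 5·1.8 = 0 → T = 9/(3·0.707107) = 4.24264 ≈ 4.243 kN.
ΣF_x = 0: A_x − T·cos45° = 0 → A_x = 4.24264 × 0.707107 = 3.000 kN.
ΣF_y = 0: A_y + T·sin45° − 5 = 0 → A_y = 5 − 4.24264 × 0.707107 = 2.000 kN.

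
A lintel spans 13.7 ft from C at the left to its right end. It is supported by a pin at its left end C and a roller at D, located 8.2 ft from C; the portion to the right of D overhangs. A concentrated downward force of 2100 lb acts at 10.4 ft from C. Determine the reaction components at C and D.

C_x = 0, C_y = -563.4 lb, D_y = 2663 lb

Moments about C: D_y·8.2 − 2100·10.4 = 0 → D_y = 21840/8.2 = 2663.41 ≈ 2663 lb.
ΣF_y = 0: C_y + 2663.41 − 2100 = 0 → C_y = -563.4 lb.
ΣF_x = 0: no horizontal applied forces, so C_x = 0.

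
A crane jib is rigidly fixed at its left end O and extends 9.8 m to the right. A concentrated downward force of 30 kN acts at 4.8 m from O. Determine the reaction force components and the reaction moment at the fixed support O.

ΣF_x = 0: O_x = 0.
ΣF_y = 0: O_y − 30 = 0 → O_y = 30.00 kN.
ΣM about O: M_O − 30·4.8 = 0 → M_O = 144.0 kN·m.

O_x = 0, O_y = 30.00 kN, M_O = 144.0 kN·m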